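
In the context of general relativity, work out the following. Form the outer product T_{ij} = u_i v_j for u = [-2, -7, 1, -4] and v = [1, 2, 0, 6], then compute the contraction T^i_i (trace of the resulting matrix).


The outer product gives T_{ij} = u_i v_j.
The trace (contraction) is Tr(T) = sum_i T_{ii} = sum_i u_i v_i.
Diagonal entries:
T_{11} = u_1 * v_1 = -2 * 1 = -2
T_{22} = u_2 * v_2 = -7 * 2 = -14
T_{33} = u_3 * v_3 = 1 * 0 = 0
T_{44} = u_4 * v_4 = -4 * 6 = -24
Tr(T) = -2 + -14 + 0 + -24 = -40

-40


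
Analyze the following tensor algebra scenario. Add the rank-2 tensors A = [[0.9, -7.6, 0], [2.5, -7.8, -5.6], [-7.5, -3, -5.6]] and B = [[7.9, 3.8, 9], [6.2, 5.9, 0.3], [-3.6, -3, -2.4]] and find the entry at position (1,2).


Tensor addition is component-wise: (A + B)_{ij} = A_{ij} + B_{ij}.
A_{12} = -7.6
B_{12} = 3.8
(A + B)_{12} = -7.6 + 3.8 = -3.8

-3.8


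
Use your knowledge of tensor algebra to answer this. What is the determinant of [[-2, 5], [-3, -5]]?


For a 2x2 matrix [[a, b], [c, d]], det = a*d - b*c.
a = -2, b = 5, c = -3, d = -5
a*d = -2 * -5 = 10
b*c = 5 * -3 = -15
det = 10 - -15 = 25

25


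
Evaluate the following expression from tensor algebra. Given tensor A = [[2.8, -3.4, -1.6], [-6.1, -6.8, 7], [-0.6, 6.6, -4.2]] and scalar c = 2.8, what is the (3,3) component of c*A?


Scalar multiplication: (cA)_{ij} = c * A_{ij}.
c = 2.8
A_{33} = -4.2
(cA)_{33} = 2.8 * -4.2 = -11.76

-11.76


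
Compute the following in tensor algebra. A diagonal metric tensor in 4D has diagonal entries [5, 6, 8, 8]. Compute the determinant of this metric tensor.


For a diagonal metric, the determinant is the product of diagonal entries.
Diagonal entries: 5, 6, 8, 8
det(g) = 5 * 6 * 8 * 8 = 1920

1920


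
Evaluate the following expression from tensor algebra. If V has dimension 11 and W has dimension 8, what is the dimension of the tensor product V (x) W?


The dimension of a tensor product is the product of dimensions.
dim(V) = 11, dim(W) = 8
dim(V (x) W) = 11 * 8 = 88

88


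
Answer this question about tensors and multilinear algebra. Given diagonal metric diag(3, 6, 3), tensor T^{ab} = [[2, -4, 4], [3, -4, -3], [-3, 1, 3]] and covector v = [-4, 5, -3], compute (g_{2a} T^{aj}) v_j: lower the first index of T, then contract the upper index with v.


Step 1: lower the first index. For a diagonal metric, g_{ia} T^{aj} = g_{ii} T^{ij} (no sum on i).
g_{22} = 6
S_2{}^1 = 6 * T^{21} = 6 * 3 = 18
S_2{}^2 = 6 * T^{22} = 6 * -4 = -24
S_2{}^3 = 6 * T^{23} = 6 * -3 = -18
Step 2: contract S_2{}^j with v_j.
S_2{}^1 * v_1 = 18 * -4 = -72
S_2{}^2 * v_2 = -24 * 5 = -120
S_2{}^3 * v_3 = -18 * -3 = 54
Result = -72 + -120 + 54 = -138

-138


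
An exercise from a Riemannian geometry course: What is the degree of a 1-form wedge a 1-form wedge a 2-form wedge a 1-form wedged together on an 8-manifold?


The degree of a wedge product is the sum of the degrees of the individual forms.
Degrees: 1, 1, 2, 1
Total degree = 1 + 1 + 2 + 1 = 5

5


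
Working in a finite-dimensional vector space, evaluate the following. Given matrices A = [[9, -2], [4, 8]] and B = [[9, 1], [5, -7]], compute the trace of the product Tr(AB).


Tr(AB) = sum_i (AB)_{ii} where (AB)_{ii} = sum_k A_{ik} B_{ki}.
(AB)_{11} = 9*9 + -2*5 = 71
(AB)_{22} = 4*1 + 8*-7 = -52
Tr(AB) = 71 + -52 = 19

19


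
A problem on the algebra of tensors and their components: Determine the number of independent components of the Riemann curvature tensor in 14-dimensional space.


The Riemann tensor in d dimensions has d^2(d^2 - 1)/12 independent components.
d = 14, so d^2 = 196
d^2 - 1 = 195
d^2(d^2 - 1) = 196 * 195 = 38220
Divide by 12: 38220 / 12 = 3185

3185


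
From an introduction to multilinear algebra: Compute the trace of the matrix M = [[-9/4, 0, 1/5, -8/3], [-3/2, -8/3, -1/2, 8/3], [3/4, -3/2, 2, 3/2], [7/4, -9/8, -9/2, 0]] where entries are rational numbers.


The trace is the sum of diagonal entries.
Diagonal: M[1,1] = -9/4, M[2,2] = -8/3, M[3,3] = 2, M[4,4] = 0
Tr(M) = -9/4 + -8/3 + 2 + 0
Computing step by step:
After adding M[1,1]: -9/4
After adding M[2,2]: -59/12
After adding M[3,3]: -35/12
After adding M[4,4]: -35/12
Tr(M) = -35/12

-35/12


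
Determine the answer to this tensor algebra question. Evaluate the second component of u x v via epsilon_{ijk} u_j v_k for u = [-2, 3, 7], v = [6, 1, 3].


(u x v)_2 = sum_{j,k} epsilon_{2jk} u_j v_k. Only permutations of (1,2,3) contribute; the two non-zero terms are:
eps_{213} u_1 v_3 = -1 * -2 * 3 = 6
eps_{231} u_3 v_1 = 1 * 7 * 6 = 42
(u x v)_2 = 48

48


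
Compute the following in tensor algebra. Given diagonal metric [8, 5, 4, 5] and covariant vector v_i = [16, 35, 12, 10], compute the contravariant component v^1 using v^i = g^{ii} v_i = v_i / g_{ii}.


To raise an index with a diagonal metric: v^i = v_i / g_{ii}.
For index 1: v_1 = 16, g_{11} = 8
v^1 = 16 / 8 = 2

2


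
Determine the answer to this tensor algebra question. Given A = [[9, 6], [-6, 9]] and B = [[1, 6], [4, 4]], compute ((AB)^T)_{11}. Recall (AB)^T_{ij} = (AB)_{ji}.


(AB)^T_{ij} = (AB)_{ji} = sum_k A_{jk} B_{ki}.
For i=1, j=1 we need (AB)_{11}:
A_{11} * B_{11} = 9 * 1 = 9
A_{12} * B_{21} = 6 * 4 = 24
Sum = 9 + 24 = 33

33


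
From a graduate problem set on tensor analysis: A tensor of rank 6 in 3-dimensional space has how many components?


The number of components of a rank-r tensor in d dimensions is d^r.
Here d = 3 and r = 6.
3^6 = 729

729


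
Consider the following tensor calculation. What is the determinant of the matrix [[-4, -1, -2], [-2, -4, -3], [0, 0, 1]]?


Expanding along the first row, det(A) = a11*M_11 - a12*M_12 + a13*M_13, where M_1j is the (1,j) minor.
Minor M_11 = -4*1 - -3*0 = -4
Minor M_12 = -2*1 - -3*0 = -2
Minor M_13 = -2*0 - -4*0 = 0
det = -4*(-4) - -1*(-2) + -2*(0)
    = 16 - 2 + 0
    = 14

14


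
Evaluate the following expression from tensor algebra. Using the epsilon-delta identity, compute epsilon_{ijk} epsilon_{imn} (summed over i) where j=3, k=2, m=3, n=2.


Using the identity: epsilon_{ijk} epsilon_{imn} = delta_{jm} delta_{kn} - delta_{jn} delta_{km}.
delta_{33} = 1
delta_{22} = 1
delta_{32} = 0
delta_{23} = 0
Result = 1 * 1 - 0 * 0 = 1 - 0 = 1

1


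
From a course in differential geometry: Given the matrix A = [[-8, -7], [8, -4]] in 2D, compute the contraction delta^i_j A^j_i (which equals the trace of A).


The contraction (trace) of a rank-2 tensor is the sum of its diagonal elements.
Diagonal entries: A[1,1] = -8, A[2,2] = -4
Tr(A) = -8 + -4 = -12

-12


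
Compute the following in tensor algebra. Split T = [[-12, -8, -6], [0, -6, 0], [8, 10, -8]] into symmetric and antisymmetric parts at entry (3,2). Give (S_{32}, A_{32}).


T_{32} = 10
T_{23} = 0
S_{32} = (10 + 0)/2 = 10/2 = 5
A_{32} = (10 - 0)/2 = 10/2 = 5
Check: S + A = 5 + 5 = 10 = T_{32}.

(5, 5)


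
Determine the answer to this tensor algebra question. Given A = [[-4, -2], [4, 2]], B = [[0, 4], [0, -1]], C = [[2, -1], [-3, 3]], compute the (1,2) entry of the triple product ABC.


(ABC)_{12} = sum_m (AB)_{1m} C_{m2}. First compute row 1 of AB.
(AB)_{11} = -4*0 + -2*0 = 0
(AB)_{12} = -4*4 + -2*-1 = -14
Now contract with column 2 of C:
(AB)_{11} * C_{12} = 0 * -1 = 0
(AB)_{12} * C_{22} = -14 * 3 = -42
(ABC)_{12} = 0 + -42 = -42

-42


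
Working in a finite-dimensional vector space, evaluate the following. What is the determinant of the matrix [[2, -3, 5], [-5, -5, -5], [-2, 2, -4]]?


Expanding along the first row, det(A) = a11*M_11 - a12*M_12 + a13*M_13, where M_1j is the (1,j) minor.
Minor M_11 = -5*-4 - -5*2 = 30
Minor M_12 = -5*-4 - -5*-2 = 10
Minor M_13 = -5*2 - -5*-2 = -20
det = 2*(30) - -3*(10) + 5*(-20)
    = 60 - -30 + -100
    = -10

-10


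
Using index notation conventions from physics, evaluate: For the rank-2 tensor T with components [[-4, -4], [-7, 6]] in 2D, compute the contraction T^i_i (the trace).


The contraction (trace) of a rank-2 tensor is the sum of its diagonal elements.
Diagonal entries: A[1,1] = -4, A[2,2] = 6
Tr(A) = -4 + 6 = 2

2


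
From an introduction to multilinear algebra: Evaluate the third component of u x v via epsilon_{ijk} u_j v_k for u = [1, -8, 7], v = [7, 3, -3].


(u x v)_3 = sum_{j,k} epsilon_{3jk} u_j v_k. Only permutations of (1,2,3) contribute; the two non-zero terms are:
eps_{312} u_1 v_2 = 1 * 1 * 3 = 3
eps_{321} u_2 v_1 = -1 * -8 * 7 = 56
(u x v)_3 = 59

59


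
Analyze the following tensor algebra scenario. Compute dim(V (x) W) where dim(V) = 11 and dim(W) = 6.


The dimension of a tensor product is the product of dimensions.
dim(V) = 11, dim(W) = 6
dim(V (x) W) = 11 * 6 = 66

66


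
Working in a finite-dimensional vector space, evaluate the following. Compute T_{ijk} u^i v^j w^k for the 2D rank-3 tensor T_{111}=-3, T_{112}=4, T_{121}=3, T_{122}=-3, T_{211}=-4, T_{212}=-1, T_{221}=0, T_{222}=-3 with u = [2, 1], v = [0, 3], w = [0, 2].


S = sum over i,j,k of T_{ijk} u_i v_j w_k. Expanding all 8 terms:
T_{111}*u_1*v_1*w_1 = -3*2*0*0 = 0  (running total: 0)
T_{112}*u_1*v_1*w_2 = 4*2*0*2 = 0  (running total: 0)
T_{121}*u_1*v_2*w_1 = 3*2*3*0 = 0  (running total: 0)
T_{122}*u_1*v_2*w_2 = -3*2*3*2 = -36  (running total: -36)
T_{211}*u_2*v_1*w_1 = -4*1*0*0 = 0  (running total: -36)
T_{212}*u_2*v_1*w_2 = -1*1*0*2 = 0  (running total: -36)
T_{221}*u_2*v_2*w_1 = 0*1*3*0 = 0  (running total: -36)
T_{222}*u_2*v_2*w_2 = -3*1*3*2 = -18  (running total: -54)
S = -54

-54


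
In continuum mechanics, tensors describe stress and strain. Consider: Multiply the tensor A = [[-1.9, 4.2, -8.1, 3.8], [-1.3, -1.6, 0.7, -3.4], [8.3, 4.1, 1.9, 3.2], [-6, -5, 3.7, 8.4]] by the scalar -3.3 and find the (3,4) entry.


Scalar multiplication: (cA)_{ij} = c * A_{ij}.
c = -3.3
A_{34} = 3.2
(cA)_{34} = -3.3 * 3.2 = -10.56

-10.56


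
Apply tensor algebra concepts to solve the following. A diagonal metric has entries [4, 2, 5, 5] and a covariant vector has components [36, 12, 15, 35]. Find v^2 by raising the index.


To raise an index with a diagonal metric: v^i = v_i / g_{ii}.
For index 2: v_2 = 12, g_{22} = 2
v^2 = 12 / 2 = 6

6


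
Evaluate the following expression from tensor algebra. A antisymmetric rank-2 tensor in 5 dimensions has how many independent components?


A antisymmetric rank-2 tensor in d dimensions has d(d-1)/2 independent components.
d = 5
d(d-1)/2 = 5 * 4 / 2 = 20 / 2 = 10

10


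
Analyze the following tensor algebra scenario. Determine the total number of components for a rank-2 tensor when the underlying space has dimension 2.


The number of components of a rank-r tensor in d dimensions is d^r.
Here d = 2 and r = 2.
2^2 = 4

4


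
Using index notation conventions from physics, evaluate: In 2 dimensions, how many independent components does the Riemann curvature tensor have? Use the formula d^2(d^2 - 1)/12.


The Riemann tensor in d dimensions has d^2(d^2 - 1)/12 independent components.
d = 2, so d^2 = 4
d^2 - 1 = 3
d^2(d^2 - 1) = 4 * 3 = 12
Divide by 12: 12 / 12 = 1

1


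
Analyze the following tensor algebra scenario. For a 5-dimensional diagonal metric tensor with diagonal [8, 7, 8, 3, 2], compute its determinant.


For a diagonal metric, the determinant is the product of diagonal entries.
Diagonal entries: 8, 7, 8, 3, 2
det(g) = 8 * 7 * 8 * 3 * 2 = 2688

2688


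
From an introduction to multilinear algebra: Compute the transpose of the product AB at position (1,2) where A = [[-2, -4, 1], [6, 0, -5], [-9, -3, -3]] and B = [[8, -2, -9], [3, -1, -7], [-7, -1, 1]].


(AB)^T_{ij} = (AB)_{ji} = sum_k A_{jk} B_{ki}.
For i=1, j=2 we need (AB)_{21}:
A_{21} * B_{11} = 6 * 8 = 48
A_{22} * B_{21} = 0 * 3 = 0
A_{23} * B_{31} = -5 * -7 = 35
Sum = 48 + 0 + 35 = 83

83


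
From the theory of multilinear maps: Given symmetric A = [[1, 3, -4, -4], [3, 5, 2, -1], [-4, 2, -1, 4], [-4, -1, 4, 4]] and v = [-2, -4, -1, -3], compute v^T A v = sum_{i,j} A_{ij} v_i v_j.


First compute Av:
(Av)_1 = 1*-2 + 3*-4 + -4*-1 + -4*-3 = 2
(Av)_2 = 3*-2 + 5*-4 + 2*-1 + -1*-3 = -25
(Av)_3 = -4*-2 + 2*-4 + -1*-1 + 4*-3 = -11
(Av)_4 = -4*-2 + -1*-4 + 4*-1 + 4*-3 = -4
Av = [2, -25, -11, -4]
Then v^T (Av) = -2*2 + -4*-25 + -1*-11 + -3*-4
= -4 + 100 + 11 + 12 = 119

119


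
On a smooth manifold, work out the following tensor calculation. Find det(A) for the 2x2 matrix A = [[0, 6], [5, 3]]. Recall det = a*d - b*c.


For a 2x2 matrix [[a, b], [c, d]], det = a*d - b*c.
a = 0, b = 6, c = 5, d = 3
a*d = 0 * 3 = 0
b*c = 6 * 5 = 30
det = 0 - 30 = -30

-30


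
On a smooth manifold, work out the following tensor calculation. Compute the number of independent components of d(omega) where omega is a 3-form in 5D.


The exterior derivative of a p-form is a (p+1)-form.
Its number of independent components is C(n, p+1).
n = 5, p+1 = 4
C(5, 4) = 5

5


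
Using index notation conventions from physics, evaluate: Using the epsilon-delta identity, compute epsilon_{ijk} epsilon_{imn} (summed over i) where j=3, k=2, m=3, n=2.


Using the identity: epsilon_{ijk} epsilon_{imn} = delta_{jm} delta_{kn} - delta_{jn} delta_{km}.
delta_{33} = 1
delta_{22} = 1
delta_{32} = 0
delta_{23} = 0
Result = 1 * 1 - 0 * 0 = 1 - 0 = 1

1


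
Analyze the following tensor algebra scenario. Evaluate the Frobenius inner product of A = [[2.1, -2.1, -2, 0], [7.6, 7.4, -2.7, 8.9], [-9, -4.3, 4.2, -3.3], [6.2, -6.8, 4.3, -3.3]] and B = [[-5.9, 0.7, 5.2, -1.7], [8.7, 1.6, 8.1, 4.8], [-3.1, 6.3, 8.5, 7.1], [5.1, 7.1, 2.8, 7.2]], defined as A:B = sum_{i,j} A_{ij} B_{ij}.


A:B = sum over all i,j of A_{ij} * B_{ij}.
Row 1: 2.1*-5.9=-12.39, -2.1*0.7=-1.47, -2*5.2=-10.4, 0*-1.7=0 => row sum = -24.26
Row 2: 7.6*8.7=66.12, 7.4*1.6=11.84, -2.7*8.1=-21.87, 8.9*4.8=42.72 => row sum = 98.81
Row 3: -9*-3.1=27.9, -4.3*6.3=-27.09, 4.2*8.5=35.7, -3.3*7.1=-23.43 => row sum = 13.08
Row 4: 6.2*5.1=31.62, -6.8*7.1=-48.28, 4.3*2.8=12.04, -3.3*7.2=-23.76 => row sum = -28.38
Total = -24.26 + 98.81 + 13.08 + -28.38 = 59.25

59.25


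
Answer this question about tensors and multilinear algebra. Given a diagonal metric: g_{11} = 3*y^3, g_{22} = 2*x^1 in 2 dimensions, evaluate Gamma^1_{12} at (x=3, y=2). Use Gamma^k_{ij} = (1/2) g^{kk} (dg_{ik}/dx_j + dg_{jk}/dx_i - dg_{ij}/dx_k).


For a diagonal metric, Gamma^k_{ij} = (1/2) g^{kk} (dg_{ik}/dx_j + dg_{jk}/dx_i - dg_{ij}/dx_k).
The metric is diagonal, so g_{ab} = 0 for a != b.
At the given point: g_{11} = 24, g_{22} = 6
g^{11} = 1/24
dg_{11}/dx_2 = dg_{11}/dx_2 = 36
dg_{21}/dx_1 = 0 (off-diagonal)
dg_{12}/dx_1 = 0 (off-diagonal)
Numerator = 36 + 0 - 0 = 36
Gamma^1_{12} = 36 / (2 * 24) = 3/4

3/4


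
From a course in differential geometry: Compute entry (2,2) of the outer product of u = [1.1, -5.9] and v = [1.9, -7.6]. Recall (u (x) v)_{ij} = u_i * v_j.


The outer product entry T_{ij} = u_i * v_j.
We need i=2, j=2.
u_2 = -5.9, v_2 = -7.6
T_{2,2} = -5.9 * -7.6 = 44.84

44.84


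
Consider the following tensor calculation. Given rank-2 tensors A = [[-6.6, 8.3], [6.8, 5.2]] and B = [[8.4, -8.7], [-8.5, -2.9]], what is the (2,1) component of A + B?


Tensor addition is component-wise: (A + B)_{ij} = A_{ij} + B_{ij}.
A_{21} = 6.8
B_{21} = -8.5
(A + B)_{21} = 6.8 + -8.5 = -1.7

-1.7


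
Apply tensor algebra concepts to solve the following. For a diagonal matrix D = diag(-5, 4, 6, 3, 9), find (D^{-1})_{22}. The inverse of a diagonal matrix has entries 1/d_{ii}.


For a diagonal matrix, the inverse has entries (D^{-1})_{ii} = 1/d_{ii}.
The diagonal entries are: d_{11} = -5, d_{22} = 4, d_{33} = 6, d_{44} = 3, d_{55} = 9
We need (D^{-1})_{22} = 1/d_{22} = 1/4 = 1/4

1/4


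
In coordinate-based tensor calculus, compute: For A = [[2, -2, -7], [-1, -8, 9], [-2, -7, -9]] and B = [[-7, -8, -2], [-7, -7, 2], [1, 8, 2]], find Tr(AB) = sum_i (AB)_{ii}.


Tr(AB) = sum_i (AB)_{ii} where (AB)_{ii} = sum_k A_{ik} B_{ki}.
(AB)_{11} = 2*-7 + -2*-7 + -7*1 = -7
(AB)_{22} = -1*-8 + -8*-7 + 9*8 = 136
(AB)_{33} = -2*-2 + -7*2 + -9*2 = -28
Tr(AB) = -7 + 136 + -28 = 101

101


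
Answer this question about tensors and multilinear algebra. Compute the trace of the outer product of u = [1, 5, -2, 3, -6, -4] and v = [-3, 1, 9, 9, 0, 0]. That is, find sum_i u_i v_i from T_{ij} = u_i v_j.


The outer product gives T_{ij} = u_i v_j.
The trace (contraction) is Tr(T) = sum_i T_{ii} = sum_i u_i v_i.
Diagonal entries:
T_{11} = u_1 * v_1 = 1 * -3 = -3
T_{22} = u_2 * v_2 = 5 * 1 = 5
T_{33} = u_3 * v_3 = -2 * 9 = -18
T_{44} = u_4 * v_4 = 3 * 9 = 27
T_{55} = u_5 * v_5 = -6 * 0 = 0
T_{66} = u_6 * v_6 = -4 * 0 = 0
Tr(T) = -3 + 5 + -18 + 27 + 0 + 0 = 11

11


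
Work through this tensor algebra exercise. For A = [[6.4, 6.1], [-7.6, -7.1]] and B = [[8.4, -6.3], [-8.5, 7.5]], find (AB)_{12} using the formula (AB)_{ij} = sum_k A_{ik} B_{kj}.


(AB)_{ij} = sum_k A_{ik} B_{kj}.
For i=1, j=2:
A_{11} * B_{12} = 6.4 * -6.3 = -40.32
A_{12} * B_{22} = 6.1 * 7.5 = 45.75
Sum = -40.32 + 45.75 = 5.43

5.43


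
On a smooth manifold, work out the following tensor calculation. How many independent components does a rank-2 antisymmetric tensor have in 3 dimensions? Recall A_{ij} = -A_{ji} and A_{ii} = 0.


An antisymmetric rank-2 tensor satisfies A_{ij} = -A_{ji}, so diagonal entries are zero.
The independent components are the upper-triangular entries: C(n, 2) = n(n-1)/2.
n = 3
C(3, 2) = 3 * 2 / 2 = 6 / 2 = 3

3


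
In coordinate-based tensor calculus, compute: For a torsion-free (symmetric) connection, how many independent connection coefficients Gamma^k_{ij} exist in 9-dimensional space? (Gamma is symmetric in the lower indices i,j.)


Christoffel symbols Gamma^k_{ij} are symmetric in i,j, so there are d * d(d+1)/2 independent symbols.
d = 9
d(d+1)/2 = 9 * 10 / 2 = 45
Total = 9 * 45 = 405

405


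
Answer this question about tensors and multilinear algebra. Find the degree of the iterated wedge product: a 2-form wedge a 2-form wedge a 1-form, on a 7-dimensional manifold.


The degree of a wedge product is the sum of the degrees of the individual forms.
Degrees: 2, 2, 1
Total degree = 2 + 2 + 1 = 5

5


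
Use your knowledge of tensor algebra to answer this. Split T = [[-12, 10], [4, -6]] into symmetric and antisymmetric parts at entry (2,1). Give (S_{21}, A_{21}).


T_{21} = 4
T_{12} = 10
S_{21} = (4 + 10)/2 = 14/2 = 7
A_{21} = (4 - 10)/2 = -6/2 = -3
Check: S + A = 7 + -3 = 4 = T_{21}.

(7, -3)


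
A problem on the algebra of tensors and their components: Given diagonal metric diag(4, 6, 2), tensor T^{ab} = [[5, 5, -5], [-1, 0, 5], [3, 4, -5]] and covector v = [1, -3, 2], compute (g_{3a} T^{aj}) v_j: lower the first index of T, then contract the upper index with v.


Step 1: lower the first index. For a diagonal metric, g_{ia} T^{aj} = g_{ii} T^{ij} (no sum on i).
g_{33} = 2
S_3{}^1 = 2 * T^{31} = 2 * 3 = 6
S_3{}^2 = 2 * T^{32} = 2 * 4 = 8
S_3{}^3 = 2 * T^{33} = 2 * -5 = -10
Step 2: contract S_3{}^j with v_j.
S_3{}^1 * v_1 = 6 * 1 = 6
S_3{}^2 * v_2 = 8 * -3 = -24
S_3{}^3 * v_3 = -10 * 2 = -20
Result = 6 + -24 + -20 = -38

-38


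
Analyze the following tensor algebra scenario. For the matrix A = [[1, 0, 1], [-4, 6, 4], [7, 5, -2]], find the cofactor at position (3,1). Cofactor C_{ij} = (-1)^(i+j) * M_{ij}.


To find cofactor C_{31}, delete row 3 and column 1.
The resulting 2x2 submatrix is: [[0, 1], [6, 4]]
Minor M_{31} = 0*4 - 1*6
  = 0 - 6 = -6
Sign = (-1)^(3+1) = (-1)^4 = 1
Cofactor C_{31} = 1 * -6 = -6

-6


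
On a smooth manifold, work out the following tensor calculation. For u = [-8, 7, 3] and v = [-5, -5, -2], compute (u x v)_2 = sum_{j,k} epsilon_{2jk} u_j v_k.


(u x v)_2 = sum_{j,k} epsilon_{2jk} u_j v_k. Only permutations of (1,2,3) contribute; the two non-zero terms are:
eps_{213} u_1 v_3 = -1 * -8 * -2 = -16
eps_{231} u_3 v_1 = 1 * 3 * -5 = -15
(u x v)_2 = -31

-31


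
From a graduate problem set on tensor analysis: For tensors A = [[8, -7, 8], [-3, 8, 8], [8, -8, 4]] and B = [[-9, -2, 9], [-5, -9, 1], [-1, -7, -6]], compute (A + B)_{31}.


Tensor addition is component-wise: (A + B)_{ij} = A_{ij} + B_{ij}.
A_{31} = 8
B_{31} = -1
(A + B)_{31} = 8 + -1 = 7

7


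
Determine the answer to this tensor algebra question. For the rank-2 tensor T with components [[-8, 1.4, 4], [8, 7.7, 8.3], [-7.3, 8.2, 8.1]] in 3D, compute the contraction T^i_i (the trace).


The contraction (trace) of a rank-2 tensor is the sum of its diagonal elements.
Diagonal entries: A[1,1] = -8, A[2,2] = 7.7, A[3,3] = 8.1
Tr(A) = -8 + 7.7 + 8.1 = 7.8

7.8


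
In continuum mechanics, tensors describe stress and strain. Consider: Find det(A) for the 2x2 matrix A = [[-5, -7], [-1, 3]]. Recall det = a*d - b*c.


For a 2x2 matrix [[a, b], [c, d]], det = a*d - b*c.
a = -5, b = -7, c = -1, d = 3
a*d = -5 * 3 = -15
b*c = -7 * -1 = 7
det = -15 - 7 = -22

-22


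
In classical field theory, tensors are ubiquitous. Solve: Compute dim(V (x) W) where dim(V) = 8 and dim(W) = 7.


The dimension of a tensor product is the product of dimensions.
dim(V) = 8, dim(W) = 7
dim(V (x) W) = 8 * 7 = 56

56


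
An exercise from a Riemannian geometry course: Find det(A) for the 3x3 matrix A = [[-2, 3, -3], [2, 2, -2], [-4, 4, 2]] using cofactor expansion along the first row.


Expanding along the first row, det(A) = a11*M_11 - a12*M_12 + a13*M_13, where M_1j is the (1,j) minor.
Minor M_11 = 2*2 - -2*4 = 12
Minor M_12 = 2*2 - -2*-4 = -4
Minor M_13 = 2*4 - 2*-4 = 16
det = -2*(12) - 3*(-4) + -3*(16)
    = -24 - -12 + -48
    = -60

-60


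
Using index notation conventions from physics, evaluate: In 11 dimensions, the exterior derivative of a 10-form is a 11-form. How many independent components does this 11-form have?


The exterior derivative of a p-form is a (p+1)-form.
Its number of independent components is C(n, p+1).
n = 11, p+1 = 11
C(11, 11) = 1

1


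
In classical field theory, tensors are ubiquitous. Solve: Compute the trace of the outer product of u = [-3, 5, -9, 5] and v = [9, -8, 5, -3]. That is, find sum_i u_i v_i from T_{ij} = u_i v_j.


The outer product gives T_{ij} = u_i v_j.
The trace (contraction) is Tr(T) = sum_i T_{ii} = sum_i u_i v_i.
Diagonal entries:
T_{11} = u_1 * v_1 = -3 * 9 = -27
T_{22} = u_2 * v_2 = 5 * -8 = -40
T_{33} = u_3 * v_3 = -9 * 5 = -45
T_{44} = u_4 * v_4 = 5 * -3 = -15
Tr(T) = -27 + -40 + -45 + -15 = -127

-127


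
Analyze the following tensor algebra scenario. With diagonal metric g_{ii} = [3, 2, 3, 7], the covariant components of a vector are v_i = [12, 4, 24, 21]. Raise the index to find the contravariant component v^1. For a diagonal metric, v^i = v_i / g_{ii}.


To raise an index with a diagonal metric: v^i = v_i / g_{ii}.
For index 1: v_1 = 12, g_{11} = 3
v^1 = 12 / 3 = 4

4


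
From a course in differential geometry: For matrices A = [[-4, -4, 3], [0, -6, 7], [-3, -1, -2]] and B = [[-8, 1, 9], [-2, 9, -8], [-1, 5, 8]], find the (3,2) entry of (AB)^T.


(AB)^T_{ij} = (AB)_{ji} = sum_k A_{jk} B_{ki}.
For i=3, j=2 we need (AB)_{23}:
A_{21} * B_{13} = 0 * 9 = 0
A_{22} * B_{23} = -6 * -8 = 48
A_{23} * B_{33} = 7 * 8 = 56
Sum = 0 + 48 + 56 = 104

104


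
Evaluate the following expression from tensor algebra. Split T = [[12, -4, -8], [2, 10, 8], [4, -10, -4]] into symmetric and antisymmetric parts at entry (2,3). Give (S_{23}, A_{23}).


T_{23} = 8
T_{32} = -10
S_{23} = (8 + -10)/2 = -2/2 = -1
A_{23} = (8 - -10)/2 = 18/2 = 9
Check: S + A = -1 + 9 = 8 = T_{23}.

(-1, 9)


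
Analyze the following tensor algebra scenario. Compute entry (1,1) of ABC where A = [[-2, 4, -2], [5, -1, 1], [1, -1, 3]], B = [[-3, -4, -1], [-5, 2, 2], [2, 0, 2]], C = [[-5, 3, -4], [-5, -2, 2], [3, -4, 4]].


(ABC)_{11} = sum_m (AB)_{1m} C_{m1}. First compute row 1 of AB.
(AB)_{11} = -2*-3 + 4*-5 + -2*2 = -18
(AB)_{12} = -2*-4 + 4*2 + -2*0 = 16
(AB)_{13} = -2*-1 + 4*2 + -2*2 = 6
Now contract with column 1 of C:
(AB)_{11} * C_{11} = -18 * -5 = 90
(AB)_{12} * C_{21} = 16 * -5 = -80
(AB)_{13} * C_{31} = 6 * 3 = 18
(ABC)_{11} = 90 + -80 + 18 = 28

28


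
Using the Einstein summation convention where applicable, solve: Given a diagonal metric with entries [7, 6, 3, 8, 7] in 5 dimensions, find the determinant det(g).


For a diagonal metric, the determinant is the product of diagonal entries.
Diagonal entries: 7, 6, 3, 8, 7
det(g) = 7 * 6 * 3 * 8 * 7 = 7056

7056


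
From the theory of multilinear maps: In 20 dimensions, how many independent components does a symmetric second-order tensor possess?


A symmetric rank-2 tensor in d dimensions has d(d+1)/2 independent components.
d = 20
d(d+1)/2 = 20 * 21 / 2 = 420 / 2 = 210

210


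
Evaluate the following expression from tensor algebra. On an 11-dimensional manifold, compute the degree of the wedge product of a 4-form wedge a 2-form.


The degree of a wedge product is the sum of the degrees of the individual forms.
Degrees: 4, 2
Total degree = 4 + 2 = 6

6


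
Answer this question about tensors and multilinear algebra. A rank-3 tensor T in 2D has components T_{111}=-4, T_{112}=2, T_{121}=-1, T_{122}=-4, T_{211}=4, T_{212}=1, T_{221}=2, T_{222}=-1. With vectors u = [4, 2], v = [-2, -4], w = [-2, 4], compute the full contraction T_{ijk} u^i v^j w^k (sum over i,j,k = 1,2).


S = sum over i,j,k of T_{ijk} u_i v_j w_k. Expanding all 8 terms:
T_{111}*u_1*v_1*w_1 = -4*4*-2*-2 = -64  (running total: -64)
T_{112}*u_1*v_1*w_2 = 2*4*-2*4 = -64  (running total: -128)
T_{121}*u_1*v_2*w_1 = -1*4*-4*-2 = -32  (running total: -160)
T_{122}*u_1*v_2*w_2 = -4*4*-4*4 = 256  (running total: 96)
T_{211}*u_2*v_1*w_1 = 4*2*-2*-2 = 32  (running total: 128)
T_{212}*u_2*v_1*w_2 = 1*2*-2*4 = -16  (running total: 112)
T_{221}*u_2*v_2*w_1 = 2*2*-4*-2 = 32  (running total: 144)
T_{222}*u_2*v_2*w_2 = -1*2*-4*4 = 32  (running total: 176)
S = 176

176


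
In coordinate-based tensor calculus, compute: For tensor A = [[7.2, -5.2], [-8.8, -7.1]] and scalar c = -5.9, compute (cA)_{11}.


Scalar multiplication: (cA)_{ij} = c * A_{ij}.
c = -5.9
A_{11} = 7.2
(cA)_{11} = -5.9 * 7.2 = -42.48

-42.48


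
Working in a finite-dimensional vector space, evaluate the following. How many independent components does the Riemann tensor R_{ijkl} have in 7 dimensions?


The Riemann tensor in d dimensions has d^2(d^2 - 1)/12 independent components.
d = 7, so d^2 = 49
d^2 - 1 = 48
d^2(d^2 - 1) = 49 * 48 = 2352
Divide by 12: 2352 / 12 = 196

196


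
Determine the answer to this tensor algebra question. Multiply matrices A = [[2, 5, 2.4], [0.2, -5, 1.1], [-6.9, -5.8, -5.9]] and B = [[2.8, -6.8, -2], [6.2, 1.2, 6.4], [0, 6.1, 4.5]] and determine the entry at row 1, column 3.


(AB)_{ij} = sum_k A_{ik} B_{kj}.
For i=1, j=3:
A_{11} * B_{13} = 2 * -2 = -4
A_{12} * B_{23} = 5 * 6.4 = 32
A_{13} * B_{33} = 2.4 * 4.5 = 10.8
Sum = -4 + 32 + 10.8 = 38.8

38.8


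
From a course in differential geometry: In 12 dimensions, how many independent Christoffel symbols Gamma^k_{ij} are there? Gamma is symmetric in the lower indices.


Christoffel symbols Gamma^k_{ij} are symmetric in i,j, so there are d * d(d+1)/2 independent symbols.
d = 12
d(d+1)/2 = 12 * 13 / 2 = 78
Total = 12 * 78 = 936

936


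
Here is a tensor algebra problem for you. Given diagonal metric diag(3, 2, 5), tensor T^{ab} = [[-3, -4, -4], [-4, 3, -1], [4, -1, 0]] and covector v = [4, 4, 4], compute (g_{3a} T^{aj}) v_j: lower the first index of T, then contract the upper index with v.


Step 1: lower the first index. For a diagonal metric, g_{ia} T^{aj} = g_{ii} T^{ij} (no sum on i).
g_{33} = 5
S_3{}^1 = 5 * T^{31} = 5 * 4 = 20
S_3{}^2 = 5 * T^{32} = 5 * -1 = -5
S_3{}^3 = 5 * T^{33} = 5 * 0 = 0
Step 2: contract S_3{}^j with v_j.
S_3{}^1 * v_1 = 20 * 4 = 80
S_3{}^2 * v_2 = -5 * 4 = -20
S_3{}^3 * v_3 = 0 * 4 = 0
Result = 80 + -20 + 0 = 60

60


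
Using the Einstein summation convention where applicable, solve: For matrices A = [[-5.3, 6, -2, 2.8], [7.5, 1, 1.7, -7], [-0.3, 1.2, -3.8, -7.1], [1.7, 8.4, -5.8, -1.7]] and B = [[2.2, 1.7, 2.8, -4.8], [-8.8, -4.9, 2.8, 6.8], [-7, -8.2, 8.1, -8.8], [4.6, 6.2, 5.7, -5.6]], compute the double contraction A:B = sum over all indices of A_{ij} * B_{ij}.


A:B = sum over all i,j of A_{ij} * B_{ij}.
Row 1: -5.3*2.2=-11.66, 6*1.7=10.2, -2*2.8=-5.6, 2.8*-4.8=-13.44 => row sum = -20.5
Row 2: 7.5*-8.8=-66, 1*-4.9=-4.9, 1.7*2.8=4.76, -7*6.8=-47.6 => row sum = -113.74
Row 3: -0.3*-7=2.1, 1.2*-8.2=-9.84, -3.8*8.1=-30.78, -7.1*-8.8=62.48 => row sum = 23.96
Row 4: 1.7*4.6=7.82, 8.4*6.2=52.08, -5.8*5.7=-33.06, -1.7*-5.6=9.52 => row sum = 36.36
Total = -20.5 + -113.74 + 23.96 + 36.36 = -73.92

-73.92


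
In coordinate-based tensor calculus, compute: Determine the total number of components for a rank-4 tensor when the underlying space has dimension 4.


The number of components of a rank-r tensor in d dimensions is d^r.
Here d = 4 and r = 4.
4^4 = 256

256


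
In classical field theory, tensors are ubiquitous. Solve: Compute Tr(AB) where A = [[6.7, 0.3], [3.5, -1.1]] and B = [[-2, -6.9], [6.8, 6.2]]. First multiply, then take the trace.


Tr(AB) = sum_i (AB)_{ii} where (AB)_{ii} = sum_k A_{ik} B_{ki}.
(AB)_{11} = 6.7*-2 + 0.3*6.8 = -11.36
(AB)_{22} = 3.5*-6.9 + -1.1*6.2 = -30.97
Tr(AB) = -11.36 + -30.97 = -42.33

-42.33


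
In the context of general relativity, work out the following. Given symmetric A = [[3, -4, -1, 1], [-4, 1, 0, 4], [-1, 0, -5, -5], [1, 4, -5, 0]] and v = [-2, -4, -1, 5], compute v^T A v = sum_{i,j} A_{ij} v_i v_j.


First compute Av:
(Av)_1 = 3*-2 + -4*-4 + -1*-1 + 1*5 = 16
(Av)_2 = -4*-2 + 1*-4 + 0*-1 + 4*5 = 24
(Av)_3 = -1*-2 + 0*-4 + -5*-1 + -5*5 = -18
(Av)_4 = 1*-2 + 4*-4 + -5*-1 + 0*5 = -13
Av = [16, 24, -18, -13]
Then v^T (Av) = -2*16 + -4*24 + -1*-18 + 5*-13
= -32 + -96 + 18 + -65 = -175

-175


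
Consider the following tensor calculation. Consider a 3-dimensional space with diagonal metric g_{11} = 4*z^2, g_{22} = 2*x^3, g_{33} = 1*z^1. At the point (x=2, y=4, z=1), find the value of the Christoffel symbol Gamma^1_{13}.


For a diagonal metric, Gamma^k_{ij} = (1/2) g^{kk} (dg_{ik}/dx_j + dg_{jk}/dx_i - dg_{ij}/dx_k).
The metric is diagonal, so g_{ab} = 0 for a != b.
At the given point: g_{11} = 4, g_{22} = 16, g_{33} = 1
g^{11} = 1/4
dg_{11}/dx_3 = dg_{11}/dx_3 = 8
dg_{31}/dx_1 = 0 (off-diagonal)
dg_{13}/dx_1 = 0 (off-diagonal)
Numerator = 8 + 0 - 0 = 8
Gamma^1_{13} = 8 / (2 * 4) = 1

1


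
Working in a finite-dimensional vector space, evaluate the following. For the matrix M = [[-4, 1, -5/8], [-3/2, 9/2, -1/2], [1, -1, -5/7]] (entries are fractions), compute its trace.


The trace is the sum of diagonal entries.
Diagonal: M[1,1] = -4, M[2,2] = 9/2, M[3,3] = -5/7
Tr(M) = -4 + 9/2 + -5/7
Computing step by step:
After adding M[1,1]: -4
After adding M[2,2]: 1/2
After adding M[3,3]: -3/14
Tr(M) = -3/14

-3/14


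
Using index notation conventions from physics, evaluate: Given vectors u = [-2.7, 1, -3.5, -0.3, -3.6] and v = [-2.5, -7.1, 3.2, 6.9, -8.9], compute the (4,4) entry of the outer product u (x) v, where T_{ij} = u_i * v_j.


The outer product entry T_{ij} = u_i * v_j.
We need i=4, j=4.
u_4 = -0.3, v_4 = 6.9
T_{4,4} = -0.3 * 6.9 = -2.07

-2.07


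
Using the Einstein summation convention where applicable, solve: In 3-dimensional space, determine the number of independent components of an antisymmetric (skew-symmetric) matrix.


An antisymmetric rank-2 tensor satisfies A_{ij} = -A_{ji}, so diagonal entries are zero.
The independent components are the upper-triangular entries: C(n, 2) = n(n-1)/2.
n = 3
C(3, 2) = 3 * 2 / 2 = 6 / 2 = 3

3


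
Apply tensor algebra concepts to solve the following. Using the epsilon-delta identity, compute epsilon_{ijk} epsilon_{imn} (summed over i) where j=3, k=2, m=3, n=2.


Using the identity: epsilon_{ijk} epsilon_{imn} = delta_{jm} delta_{kn} - delta_{jn} delta_{km}.
delta_{33} = 1
delta_{22} = 1
delta_{32} = 0
delta_{23} = 0
Result = 1 * 1 - 0 * 0 = 1 - 0 = 1

1


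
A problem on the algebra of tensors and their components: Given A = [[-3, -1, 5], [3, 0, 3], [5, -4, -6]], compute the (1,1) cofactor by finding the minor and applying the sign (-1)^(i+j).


To find cofactor C_{11}, delete row 1 and column 1.
The resulting 2x2 submatrix is: [[0, 3], [-4, -6]]
Minor M_{11} = 0*-6 - 3*-4
  = 0 - -12 = 12
Sign = (-1)^(1+1) = (-1)^2 = 1
Cofactor C_{11} = 1 * 12 = 12

12


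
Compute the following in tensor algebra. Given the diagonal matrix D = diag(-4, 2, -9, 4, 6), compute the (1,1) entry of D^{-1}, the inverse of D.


For a diagonal matrix, the inverse has entries (D^{-1})_{ii} = 1/d_{ii}.
The diagonal entries are: d_{11} = -4, d_{22} = 2, d_{33} = -9, d_{44} = 4, d_{55} = 6
We need (D^{-1})_{11} = 1/d_{11} = 1/-4 = -1/4

-1/4


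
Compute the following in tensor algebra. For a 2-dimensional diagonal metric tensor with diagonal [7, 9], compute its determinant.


For a diagonal metric, the determinant is the product of diagonal entries.
Diagonal entries: 7, 9
det(g) = 7 * 9 = 63

63


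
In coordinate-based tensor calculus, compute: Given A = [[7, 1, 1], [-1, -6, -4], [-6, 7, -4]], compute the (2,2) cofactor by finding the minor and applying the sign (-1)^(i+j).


To find cofactor C_{22}, delete row 2 and column 2.
The resulting 2x2 submatrix is: [[7, 1], [-6, -4]]
Minor M_{22} = 7*-4 - 1*-6
  = -28 - -6 = -22
Sign = (-1)^(2+2) = (-1)^4 = 1
Cofactor C_{22} = 1 * -22 = -22

-22


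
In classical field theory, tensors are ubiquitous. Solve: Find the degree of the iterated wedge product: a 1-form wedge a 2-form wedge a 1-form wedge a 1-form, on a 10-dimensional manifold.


The degree of a wedge product is the sum of the degrees of the individual forms.
Degrees: 1, 2, 1, 1
Total degree = 1 + 2 + 1 + 1 = 5

5


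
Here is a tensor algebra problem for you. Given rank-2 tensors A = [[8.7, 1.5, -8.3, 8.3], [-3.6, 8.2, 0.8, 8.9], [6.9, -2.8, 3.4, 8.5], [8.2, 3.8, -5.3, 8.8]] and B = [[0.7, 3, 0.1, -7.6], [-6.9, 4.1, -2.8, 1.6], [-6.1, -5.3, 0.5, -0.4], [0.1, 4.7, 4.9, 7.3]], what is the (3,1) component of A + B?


Tensor addition is component-wise: (A + B)_{ij} = A_{ij} + B_{ij}.
A_{31} = 6.9
B_{31} = -6.1
(A + B)_{31} = 6.9 + -6.1 = 0.8

0.8


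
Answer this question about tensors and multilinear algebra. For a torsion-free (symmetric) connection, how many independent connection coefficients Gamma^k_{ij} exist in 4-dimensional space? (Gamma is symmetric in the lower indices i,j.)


Christoffel symbols Gamma^k_{ij} are symmetric in i,j, so there are d * d(d+1)/2 independent symbols.
d = 4
d(d+1)/2 = 4 * 5 / 2 = 10
Total = 4 * 10 = 40

40


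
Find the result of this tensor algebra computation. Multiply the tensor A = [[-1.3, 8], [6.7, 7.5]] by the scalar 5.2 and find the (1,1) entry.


Scalar multiplication: (cA)_{ij} = c * A_{ij}.
c = 5.2
A_{11} = -1.3
(cA)_{11} = 5.2 * -1.3 = -6.76

-6.76


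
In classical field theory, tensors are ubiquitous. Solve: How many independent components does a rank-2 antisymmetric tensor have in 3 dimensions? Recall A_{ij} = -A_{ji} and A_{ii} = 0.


An antisymmetric rank-2 tensor satisfies A_{ij} = -A_{ji}, so diagonal entries are zero.
The independent components are the upper-triangular entries: C(n, 2) = n(n-1)/2.
n = 3
C(3, 2) = 3 * 2 / 2 = 6 / 2 = 3

3


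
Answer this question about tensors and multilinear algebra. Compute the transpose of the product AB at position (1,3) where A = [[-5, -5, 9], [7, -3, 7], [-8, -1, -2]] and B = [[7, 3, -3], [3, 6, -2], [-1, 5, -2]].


(AB)^T_{ij} = (AB)_{ji} = sum_k A_{jk} B_{ki}.
For i=1, j=3 we need (AB)_{31}:
A_{31} * B_{11} = -8 * 7 = -56
A_{32} * B_{21} = -1 * 3 = -3
A_{33} * B_{31} = -2 * -1 = 2
Sum = -56 + -3 + 2 = -57

-57


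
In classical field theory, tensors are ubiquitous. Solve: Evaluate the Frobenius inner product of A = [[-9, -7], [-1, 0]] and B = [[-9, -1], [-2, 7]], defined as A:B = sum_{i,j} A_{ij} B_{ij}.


A:B = sum over all i,j of A_{ij} * B_{ij}.
Row 1: -9*-9=81, -7*-1=7 => row sum = 88
Row 2: -1*-2=2, 0*7=0 => row sum = 2
Total = 88 + 2 = 90

90


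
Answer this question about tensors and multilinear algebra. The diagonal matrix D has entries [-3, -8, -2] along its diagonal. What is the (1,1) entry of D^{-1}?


For a diagonal matrix, the inverse has entries (D^{-1})_{ii} = 1/d_{ii}.
The diagonal entries are: d_{11} = -3, d_{22} = -8, d_{33} = -2
We need (D^{-1})_{11} = 1/d_{11} = 1/-3 = -1/3

-1/3


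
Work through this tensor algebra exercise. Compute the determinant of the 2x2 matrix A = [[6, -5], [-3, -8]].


For a 2x2 matrix [[a, b], [c, d]], det = a*d - b*c.
a = 6, b = -5, c = -3, d = -8
a*d = 6 * -8 = -48
b*c = -5 * -3 = 15
det = -48 - 15 = -63

-63


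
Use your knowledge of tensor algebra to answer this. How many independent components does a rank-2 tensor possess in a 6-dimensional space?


The number of components of a rank-r tensor in d dimensions is d^r.
Here d = 6 and r = 2.
6^2 = 36

36


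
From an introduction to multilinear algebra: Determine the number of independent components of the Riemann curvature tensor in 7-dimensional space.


The Riemann tensor in d dimensions has d^2(d^2 - 1)/12 independent components.
d = 7, so d^2 = 49
d^2 - 1 = 48
d^2(d^2 - 1) = 49 * 48 = 2352
Divide by 12: 2352 / 12 = 196

196


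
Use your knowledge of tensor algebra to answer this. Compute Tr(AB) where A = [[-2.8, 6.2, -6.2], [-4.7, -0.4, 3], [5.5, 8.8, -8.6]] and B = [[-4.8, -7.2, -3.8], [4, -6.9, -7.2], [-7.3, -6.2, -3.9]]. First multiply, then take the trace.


Tr(AB) = sum_i (AB)_{ii} where (AB)_{ii} = sum_k A_{ik} B_{ki}.
(AB)_{11} = -2.8*-4.8 + 6.2*4 + -6.2*-7.3 = 83.5
(AB)_{22} = -4.7*-7.2 + -0.4*-6.9 + 3*-6.2 = 18
(AB)_{33} = 5.5*-3.8 + 8.8*-7.2 + -8.6*-3.9 = -50.72
Tr(AB) = 83.5 + 18 + -50.72 = 50.78

50.78


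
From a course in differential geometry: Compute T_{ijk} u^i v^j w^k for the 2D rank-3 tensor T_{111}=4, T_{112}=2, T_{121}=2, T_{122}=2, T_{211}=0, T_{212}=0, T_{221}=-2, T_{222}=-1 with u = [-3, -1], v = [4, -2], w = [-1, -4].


S = sum over i,j,k of T_{ijk} u_i v_j w_k. Expanding all 8 terms:
T_{111}*u_1*v_1*w_1 = 4*-3*4*-1 = 48  (running total: 48)
T_{112}*u_1*v_1*w_2 = 2*-3*4*-4 = 96  (running total: 144)
T_{121}*u_1*v_2*w_1 = 2*-3*-2*-1 = -12  (running total: 132)
T_{122}*u_1*v_2*w_2 = 2*-3*-2*-4 = -48  (running total: 84)
T_{211}*u_2*v_1*w_1 = 0*-1*4*-1 = 0  (running total: 84)
T_{212}*u_2*v_1*w_2 = 0*-1*4*-4 = 0  (running total: 84)
T_{221}*u_2*v_2*w_1 = -2*-1*-2*-1 = 4  (running total: 88)
T_{222}*u_2*v_2*w_2 = -1*-1*-2*-4 = 8  (running total: 96)
S = 96

96


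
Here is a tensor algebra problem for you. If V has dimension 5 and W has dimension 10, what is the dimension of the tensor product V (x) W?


The dimension of a tensor product is the product of dimensions.
dim(V) = 5, dim(W) = 10
dim(V (x) W) = 5 * 10 = 50

50


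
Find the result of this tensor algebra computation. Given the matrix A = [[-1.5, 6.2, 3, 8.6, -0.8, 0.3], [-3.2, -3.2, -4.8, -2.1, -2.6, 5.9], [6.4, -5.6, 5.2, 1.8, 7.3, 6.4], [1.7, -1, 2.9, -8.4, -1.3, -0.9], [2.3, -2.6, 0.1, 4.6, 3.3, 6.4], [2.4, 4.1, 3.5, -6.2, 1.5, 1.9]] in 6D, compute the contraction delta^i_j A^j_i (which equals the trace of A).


The contraction (trace) of a rank-2 tensor is the sum of its diagonal elements.
Diagonal entries: A[1,1] = -1.5, A[2,2] = -3.2, A[3,3] = 5.2, A[4,4] = -8.4, A[5,5] = 3.3, A[6,6] = 1.9
Tr(A) = -1.5 + -3.2 + 5.2 + -8.4 + 3.3 + 1.9 = -2.7

-2.7


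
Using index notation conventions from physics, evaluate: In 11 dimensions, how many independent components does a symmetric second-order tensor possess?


A symmetric rank-2 tensor in d dimensions has d(d+1)/2 independent components.
d = 11
d(d+1)/2 = 11 * 12 / 2 = 132 / 2 = 66

66


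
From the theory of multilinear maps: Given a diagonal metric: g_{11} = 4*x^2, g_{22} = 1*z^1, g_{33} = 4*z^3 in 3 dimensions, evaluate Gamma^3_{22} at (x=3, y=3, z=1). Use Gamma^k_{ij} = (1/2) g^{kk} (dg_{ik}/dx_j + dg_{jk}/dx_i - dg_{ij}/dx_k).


For a diagonal metric, Gamma^k_{ij} = (1/2) g^{kk} (dg_{ik}/dx_j + dg_{jk}/dx_i - dg_{ij}/dx_k).
The metric is diagonal, so g_{ab} = 0 for a != b.
At the given point: g_{11} = 36, g_{22} = 1, g_{33} = 4
g^{33} = 1/4
dg_{23}/dx_2 = 0 (off-diagonal)
dg_{23}/dx_2 = 0 (off-diagonal)
dg_{22}/dx_3 = dg_{22}/dx_3 = 1
Numerator = 0 + 0 - 1 = -1
Gamma^3_{22} = -1 / (2 * 4) = -1/8

-1/8
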